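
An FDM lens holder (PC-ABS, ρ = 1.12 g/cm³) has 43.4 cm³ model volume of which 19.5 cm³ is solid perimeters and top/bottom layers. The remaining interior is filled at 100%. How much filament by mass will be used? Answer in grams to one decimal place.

48.6 g

Volume inside the shell = 43.4 − 19.5, so 23.9 cm³.
Infill volume: 1.00 × 23.9 → 23.9 cm³.
Total extruded = 19.5 + 23.9 = 43.4 cm³.
Mass = 43.4 × 1.12, so 48.608 g.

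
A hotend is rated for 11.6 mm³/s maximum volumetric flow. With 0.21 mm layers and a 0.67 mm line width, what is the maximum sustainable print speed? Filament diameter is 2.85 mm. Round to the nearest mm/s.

82 mm/s

A = 0.21 × 0.67, so 0.1407 mm².
v_max = Q/A = 11.6/0.1407 = 82.44 mm/s → 82 mm/s.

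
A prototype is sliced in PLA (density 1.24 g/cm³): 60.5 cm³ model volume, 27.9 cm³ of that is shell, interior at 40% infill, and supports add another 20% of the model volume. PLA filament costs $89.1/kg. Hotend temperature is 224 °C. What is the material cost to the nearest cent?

Interior volume: 60.5 − 27.9 → 32.6 cm³.
Infill volume = 0.40 × 32.6, so 13.04 cm³.
Support = 0.20 × 60.5 = 12.1 cm³.
Total printed volume: 27.9 + 13.04 + 12.1 → 53.04 cm³.
Mass = 53.04 × 1.24, so 65.7696 g.
Cost = 65.7696 g / 1000 × $89.1/kg = $5.86.

$5.86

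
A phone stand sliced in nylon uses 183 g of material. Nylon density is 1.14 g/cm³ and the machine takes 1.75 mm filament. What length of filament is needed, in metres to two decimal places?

Volume = 183 g / 1.14 g·cm⁻³ = 160.5263 cm³ = 160526.3 mm³.
Cross-section of 1.75 mm filament: π·(1.75/2)² = 2.4053 mm².
Length = 160526.3 / 2.4053 = 66738.58 mm = 66.74 m.

66.74 m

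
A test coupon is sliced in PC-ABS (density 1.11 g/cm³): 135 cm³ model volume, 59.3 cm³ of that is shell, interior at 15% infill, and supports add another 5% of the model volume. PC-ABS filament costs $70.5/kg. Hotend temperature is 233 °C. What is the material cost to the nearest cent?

Infill region: 135 − 59.3 → 75.7 cm³.
Infill volume = 0.15 × 75.7, so 11.355 cm³.
Support = 0.05 × 135, so 6.75 cm³.
Total extruded = 59.3 + 11.355 + 6.75, so 77.405 cm³.
Mass: 77.405 × 1.11 → 85.91955 g.
Cost = 85.91955 g / 1000 × $70.5/kg = $6.06.

$6.06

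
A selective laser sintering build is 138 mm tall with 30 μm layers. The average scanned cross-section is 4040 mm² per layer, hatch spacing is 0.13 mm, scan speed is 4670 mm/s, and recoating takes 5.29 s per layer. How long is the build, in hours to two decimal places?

Layer count = ceil(138 / 0.03) = 4600.
Hatch length per layer: 4040 / 0.13 → 31076.9 mm.
Laser time per layer = 31076.9 / 4670, so 6.6546 s.
Layer cycle = 6.6546 + 5.29, so 11.9446 s.
Total: 4600 × 11.9446 s = 54945.16 s → 15.26 hours.

15.26 hours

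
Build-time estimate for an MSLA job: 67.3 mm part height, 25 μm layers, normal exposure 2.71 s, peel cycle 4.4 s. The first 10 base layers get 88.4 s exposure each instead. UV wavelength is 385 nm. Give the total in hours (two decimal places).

5.55 hours

Layer count = ceil(67.3 / 0.025) = 2692.
Bottom layers = 10 × (88.4 + 4.4) = 928 s.
Regular layers = 2682 × (2.71 + 4.4) = 19069.02 s.
Sum: 928 + 19069.02 = 19997.02 s → 5.55 hours.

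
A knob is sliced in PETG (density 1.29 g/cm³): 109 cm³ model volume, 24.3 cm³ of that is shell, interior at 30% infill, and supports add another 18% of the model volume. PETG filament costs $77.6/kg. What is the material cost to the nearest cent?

Infill region: 109 − 24.3 → 84.7 cm³.
Infill deposited = 0.30 × 84.7, so 25.41 cm³.
Support = 0.18 × 109 = 19.62 cm³.
Deposited volume: 24.3 + 25.41 + 19.62 → 69.33 cm³.
Mass = 69.33 × 1.29 = 89.4357 g.
Cost = 89.4357 g / 1000 × $77.6/kg = $6.94.

$6.94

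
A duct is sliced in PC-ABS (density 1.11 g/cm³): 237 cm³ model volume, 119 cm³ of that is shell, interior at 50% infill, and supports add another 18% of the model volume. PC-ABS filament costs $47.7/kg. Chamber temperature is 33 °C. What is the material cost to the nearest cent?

$11.68

Infill region = 237 − 119 = 118 cm³.
Infill deposited: 0.50 × 118 → 59 cm³.
Support = 0.18 × 237 = 42.66 cm³.
Total printed volume: 119 + 59 + 42.66 → 220.66 cm³.
Mass = 220.66 × 1.11 = 244.9326 g.
At $47.7/kg: 244.9326/1000 × 47.7 = $11.68.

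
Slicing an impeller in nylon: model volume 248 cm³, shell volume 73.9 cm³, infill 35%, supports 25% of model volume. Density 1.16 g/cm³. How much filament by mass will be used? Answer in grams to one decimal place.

228.3 g

Interior volume = 248 − 73.9 = 174.1 cm³.
Infill deposited = 0.35 × 174.1 = 60.935 cm³.
Support = 0.25 × 248, so 62 cm³.
Total printed volume = 73.9 + 60.935 + 62 = 196.835 cm³.
Mass = 196.835 × 1.16, so 228.3286 g.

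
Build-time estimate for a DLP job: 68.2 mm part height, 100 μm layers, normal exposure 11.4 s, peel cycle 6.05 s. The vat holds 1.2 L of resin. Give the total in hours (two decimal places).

Layers = ⌈68.2/0.1⌉ = 682.
Cycle time = 11.4 + 6.05, so 17.45 s.
Total = 682 × 17.45 = 11900.9 s = 3.31 hours.

3.31 hours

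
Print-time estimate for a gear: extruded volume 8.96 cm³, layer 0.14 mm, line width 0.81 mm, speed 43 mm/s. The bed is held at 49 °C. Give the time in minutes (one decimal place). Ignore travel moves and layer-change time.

Extrusion cross-section = 0.14 × 0.81, so 0.1134 mm².
Total extruded path = 8960/0.1134 = 79012.3 mm.
Print-move time = 79012.3 / 43 = 1837.5 s.
1837.5 s = 30.6 minutes.

30.6 minutes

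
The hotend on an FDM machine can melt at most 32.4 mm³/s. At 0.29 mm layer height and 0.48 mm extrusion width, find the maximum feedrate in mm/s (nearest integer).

Extrusion cross-section = 0.29 × 0.48 = 0.1392 mm².
v_max = Q/A = 32.4/0.1392 = 232.76 mm/s → 233 mm/s.

233 mm/s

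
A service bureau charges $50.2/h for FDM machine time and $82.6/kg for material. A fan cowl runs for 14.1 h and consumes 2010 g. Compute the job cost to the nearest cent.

$873.85

Time charge = 50.2 × 14.1, so $707.82.
Feedstock cost = 82.6 × 2010/1000 = $166.026.
Total = 707.82 + 166.026 = 873.846 ≈ $873.85.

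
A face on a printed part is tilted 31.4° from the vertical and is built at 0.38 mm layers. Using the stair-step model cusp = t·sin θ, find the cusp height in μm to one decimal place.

sin(31.4°) = 0.5210, so cusp = 0.38 × 0.5210 = 0.19798 mm → 198.0 μm.

198.0 μm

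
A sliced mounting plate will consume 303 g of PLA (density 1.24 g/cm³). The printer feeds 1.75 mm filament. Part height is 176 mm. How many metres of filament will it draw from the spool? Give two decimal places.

Volume = 303 g / 1.24 g·cm⁻³ = 244.3548 cm³ = 244354.8 mm³.
A = π r² = π × 0.875² = 2.4053 mm².
L = V/A = 244354.8/2.4053 = 101590.16 mm → 101.59 m.

101.59 m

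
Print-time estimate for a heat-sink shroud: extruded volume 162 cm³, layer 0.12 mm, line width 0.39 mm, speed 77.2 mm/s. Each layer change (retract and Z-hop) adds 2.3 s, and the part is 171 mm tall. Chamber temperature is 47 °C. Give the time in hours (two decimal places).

13.37 hours

Line area = 0.12 × 0.39, so 0.0468 mm².
Toolpath length = 162 cm³ / 0.0468 mm² = 162000 / 0.0468 = 3461538.5 mm.
Print-move time: 3461538.5 / 77.2 → 44838.6 s.
Layers = ⌈171/0.12⌉ = 1425.
Z-hop total = 1425 × 2.3, so 3277.5 s.
Total = 44838.6 + 3277.5 = 48116.1 s = 13.37 hours.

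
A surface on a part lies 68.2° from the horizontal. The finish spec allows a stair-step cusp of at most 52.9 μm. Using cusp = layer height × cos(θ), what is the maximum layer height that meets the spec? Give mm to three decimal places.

Layer height = cusp / cos(68.2°) = 0.0529 / 0.3714 = 0.142 mm.

0.142 mm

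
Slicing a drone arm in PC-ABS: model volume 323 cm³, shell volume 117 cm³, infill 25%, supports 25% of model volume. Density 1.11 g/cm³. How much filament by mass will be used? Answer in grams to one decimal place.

276.7 g

Volume inside the shell = 323 − 117 = 206 cm³.
Infill deposited = 0.25 × 206 = 51.5 cm³.
Support: 0.25 × 323 → 80.75 cm³.
Total extruded = 117 + 51.5 + 80.75 = 249.25 cm³.
Mass = 249.25 × 1.11, so 276.6675 g.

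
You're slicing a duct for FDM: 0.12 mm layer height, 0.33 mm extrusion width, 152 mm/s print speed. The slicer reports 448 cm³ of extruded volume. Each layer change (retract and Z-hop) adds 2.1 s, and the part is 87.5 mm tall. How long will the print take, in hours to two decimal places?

21.10 hours

Line area = 0.12 × 0.33 = 0.0396 mm².
Total extruded path = 448000/0.0396 = 11313131.3 mm.
Time extruding = 11313131.3 / 152 = 74428.5 s.
Number of layers: 87.5 / 0.12 → 730 (rounded up).
Layer-change overhead = 730 × 2.1, so 1533 s.
Total = 74428.5 + 1533 = 75961.5 s = 21.10 hours.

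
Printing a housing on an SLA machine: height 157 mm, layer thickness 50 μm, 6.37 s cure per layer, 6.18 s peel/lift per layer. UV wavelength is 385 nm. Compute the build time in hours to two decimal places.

Layer count = ceil(157 / 0.05) = 3140.
Cycle time = 6.37 + 6.18 = 12.55 s.
Build time: 3140 × 12.55 s = 39407 s, i.e. 10.95 hours.

10.95 hours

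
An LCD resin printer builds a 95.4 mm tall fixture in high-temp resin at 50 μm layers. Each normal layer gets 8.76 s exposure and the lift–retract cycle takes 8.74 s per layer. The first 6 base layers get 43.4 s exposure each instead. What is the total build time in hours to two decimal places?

Layer count = ceil(95.4 / 0.05) = 1908.
Base layers = 6 × (43.4 + 8.74), so 312.84 s.
Regular layers = 1902 × (8.76 + 8.74) = 33285 s.
Sum: 312.84 + 33285 = 33597.84 s → 9.33 hours.

9.33 hours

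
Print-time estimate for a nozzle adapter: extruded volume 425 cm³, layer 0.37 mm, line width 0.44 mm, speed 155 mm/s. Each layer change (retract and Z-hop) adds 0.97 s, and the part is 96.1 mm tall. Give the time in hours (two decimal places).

4.75 hours

Line area = 0.37 × 0.44, so 0.1628 mm².
Path length: 425000 mm³ / 0.1628 mm² → 2610565.1 mm.
Extrusion time: 2610565.1 / 155 → 16842.4 s.
Number of layers: 96.1 / 0.37 → 260 (rounded up).
Z-hop total = 260 × 0.97, so 252.2 s.
Total = 16842.4 + 252.2 = 17094.6 s = 4.75 hours.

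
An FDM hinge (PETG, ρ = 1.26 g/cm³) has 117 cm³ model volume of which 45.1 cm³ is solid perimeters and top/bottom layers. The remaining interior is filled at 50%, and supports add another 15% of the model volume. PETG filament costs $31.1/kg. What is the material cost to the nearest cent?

$3.86

Infill region = 117 − 45.1, so 71.9 cm³.
Infill deposited = 0.50 × 71.9, so 35.95 cm³.
Support: 0.15 × 117 → 17.55 cm³.
Deposited volume = 45.1 + 35.95 + 17.55, so 98.6 cm³.
Mass: 98.6 × 1.26 → 124.236 g.
At $31.1/kg: 124.236/1000 × 31.1 = $3.86.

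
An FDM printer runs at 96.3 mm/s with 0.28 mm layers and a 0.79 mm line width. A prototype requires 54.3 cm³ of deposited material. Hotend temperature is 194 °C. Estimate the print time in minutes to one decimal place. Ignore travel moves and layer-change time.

Line area = 0.28 × 0.79, so 0.2212 mm².
Toolpath length = 54.3 cm³ / 0.2212 mm² = 54300 / 0.2212 = 245479.2 mm.
Print-move time = 245479.2 / 96.3, so 2549.1 s.
That's 2549.1 s → 42.5 minutes.

42.5 minutes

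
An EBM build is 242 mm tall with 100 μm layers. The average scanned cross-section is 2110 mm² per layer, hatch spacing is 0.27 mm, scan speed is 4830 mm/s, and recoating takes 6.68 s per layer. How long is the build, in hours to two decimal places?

5.58 hours

Number of layers: 242 / 0.1 → 2420 (rounded up).
Hatch length per layer = 2110 / 0.27 = 7814.8 mm.
Beam time per layer: 7814.8 / 4830 → 1.618 s.
Time per layer = 1.618 + 6.68, so 8.298 s.
Build time = 2420 × 8.298 = 20081.16 s = 5.58 hours.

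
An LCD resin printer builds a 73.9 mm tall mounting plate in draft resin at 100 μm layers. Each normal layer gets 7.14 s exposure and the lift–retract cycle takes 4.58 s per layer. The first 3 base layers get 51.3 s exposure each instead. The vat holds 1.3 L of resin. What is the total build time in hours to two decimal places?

Layers = ⌈73.9/0.1⌉ = 739.
Base layers: 3 × (51.3 + 4.58) → 167.64 s.
Remaining layers = 736 × (7.14 + 4.58), so 8625.92 s.
Total = 167.64 + 8625.92 = 8793.56 s = 2.44 hours.

2.44 hours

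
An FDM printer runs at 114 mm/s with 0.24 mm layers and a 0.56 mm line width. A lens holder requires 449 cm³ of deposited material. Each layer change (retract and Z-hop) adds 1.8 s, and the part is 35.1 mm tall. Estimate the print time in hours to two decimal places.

8.21 hours

Extrusion cross-section = 0.24 × 0.56, so 0.1344 mm².
Total extruded path = 449000/0.1344 = 3340773.8 mm.
Print-move time = 3340773.8 / 114, so 29305 s.
Layer count = ceil(35.1 / 0.24) = 147.
Non-print overhead: 147 × 1.8 → 264.6 s.
Altogether 29305 + 264.6 = 29569.6 s, i.e. 8.21 hours.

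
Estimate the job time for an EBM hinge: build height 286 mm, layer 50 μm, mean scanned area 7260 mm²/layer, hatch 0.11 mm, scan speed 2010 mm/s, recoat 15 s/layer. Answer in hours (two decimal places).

Layer count = ceil(286 / 0.05) = 5720.
Hatch length per layer = 7260 / 0.11 = 66000 mm.
Beam time per layer = 66000 / 2010 = 32.8358 s.
Time per layer: 32.8358 + 15 → 47.8358 s.
Total: 5720 × 47.8358 s = 273620.776 s → 76.01 hours.

76.01 hours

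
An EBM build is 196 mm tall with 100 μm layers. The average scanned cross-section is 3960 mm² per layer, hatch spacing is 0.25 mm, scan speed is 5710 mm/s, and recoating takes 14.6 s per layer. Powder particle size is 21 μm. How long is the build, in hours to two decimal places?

9.46 hours

Number of layers: 196 / 0.1 → 1960 (rounded up).
Scan path per layer = 3960 / 0.25 = 15840 mm.
Per-layer scan time: 15840 / 5710 → 2.7741 s.
Time per layer: 2.7741 + 14.6 → 17.3741 s.
Total: 1960 × 17.3741 s = 34053.236 s → 9.46 hours.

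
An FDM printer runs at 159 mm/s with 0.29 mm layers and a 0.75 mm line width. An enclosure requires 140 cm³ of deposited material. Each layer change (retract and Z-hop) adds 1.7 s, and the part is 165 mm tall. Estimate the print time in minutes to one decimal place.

83.6 minutes

Extrusion cross-section: 0.29 × 0.75 → 0.2175 mm².
Path length: 140000 mm³ / 0.2175 mm² → 643678.2 mm.
Extrusion time = 643678.2 / 159, so 4048.3 s.
Layer count = ceil(165 / 0.29) = 569.
Z-hop total: 569 × 1.7 → 967.3 s.
Total = 4048.3 + 967.3 = 5015.6 s = 83.6 minutes.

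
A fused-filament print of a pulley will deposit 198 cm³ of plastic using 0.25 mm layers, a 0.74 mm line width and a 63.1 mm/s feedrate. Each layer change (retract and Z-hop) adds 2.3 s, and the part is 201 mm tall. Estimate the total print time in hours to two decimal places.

5.23 hours

Line area: 0.25 × 0.74 → 0.185 mm².
Toolpath length = 198 cm³ / 0.185 mm² = 198000 / 0.185 = 1070270.3 mm.
Time extruding = 1070270.3 / 63.1 = 16961.5 s.
Number of layers: 201 / 0.25 → 804 (rounded up).
Layer-change overhead: 804 × 2.3 → 1849.2 s.
Total = 16961.5 + 1849.2 = 18810.7 s = 5.23 hours.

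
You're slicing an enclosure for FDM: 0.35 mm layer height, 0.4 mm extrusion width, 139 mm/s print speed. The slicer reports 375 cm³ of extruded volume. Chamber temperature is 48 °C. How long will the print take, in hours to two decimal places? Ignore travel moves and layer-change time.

5.35 hours

Bead cross-section = 0.35 × 0.4 = 0.14 mm².
Total extruded path = 375000/0.14 = 2678571.4 mm.
Time extruding = 2678571.4 / 139 = 19270.3 s.
Converting: 19270.3 s = 5.35 hours.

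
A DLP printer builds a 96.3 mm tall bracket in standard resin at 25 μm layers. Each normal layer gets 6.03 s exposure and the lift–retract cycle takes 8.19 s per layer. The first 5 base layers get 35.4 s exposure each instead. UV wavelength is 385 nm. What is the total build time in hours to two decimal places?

15.26 hours

Number of layers: 96.3 / 0.025 → 3852 (rounded up).
Bottom layers = 5 × (35.4 + 8.19), so 217.95 s.
Remaining layers = 3847 × (6.03 + 8.19) = 54704.34 s.
Total = 217.95 + 54704.34 = 54922.29 s = 15.26 hours.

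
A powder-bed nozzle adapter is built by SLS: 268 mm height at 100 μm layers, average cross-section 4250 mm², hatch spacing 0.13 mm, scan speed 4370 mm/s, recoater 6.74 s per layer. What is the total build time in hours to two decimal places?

10.59 hours

Layers = ⌈268/0.1⌉ = 2680.
Hatch length per layer = 4250 / 0.13, so 32692.3 mm.
Per-layer scan time = 32692.3 / 4370, so 7.4811 s.
Layer cycle: 7.4811 + 6.74 → 14.2211 s.
Total: 2680 × 14.2211 s = 38112.548 s → 10.59 hours.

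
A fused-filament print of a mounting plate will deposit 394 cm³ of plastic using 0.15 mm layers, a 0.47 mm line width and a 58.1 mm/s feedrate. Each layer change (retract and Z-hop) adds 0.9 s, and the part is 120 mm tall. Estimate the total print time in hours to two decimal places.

Line area = 0.15 × 0.47 = 0.0705 mm².
Total extruded path = 394000/0.0705 = 5588652.5 mm.
Extrusion time: 5588652.5 / 58.1 → 96190.2 s.
Layers = ⌈120/0.15⌉ = 800.
Non-print overhead = 800 × 0.9 = 720 s.
Total = 96190.2 + 720 = 96910.2 s = 26.92 hours.

26.92 hours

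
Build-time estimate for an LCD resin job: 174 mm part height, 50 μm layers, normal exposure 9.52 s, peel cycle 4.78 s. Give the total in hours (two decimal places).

13.82 hours

Layer count = ceil(174 / 0.05) = 3480.
Each layer takes = 9.52 + 4.78, so 14.3 s.
Build time: 3480 × 14.3 s = 49764 s, i.e. 13.82 hours.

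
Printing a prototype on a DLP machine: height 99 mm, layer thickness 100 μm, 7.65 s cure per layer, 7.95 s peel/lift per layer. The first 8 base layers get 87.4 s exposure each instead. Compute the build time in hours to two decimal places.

4.47 hours

Layer count = ceil(99 / 0.1) = 990.
Burn-in layers = 8 × (87.4 + 7.95), so 762.8 s.
Normal layers = 982 × (7.65 + 7.95) = 15319.2 s.
Sum: 762.8 + 15319.2 = 16082 s → 4.47 hours.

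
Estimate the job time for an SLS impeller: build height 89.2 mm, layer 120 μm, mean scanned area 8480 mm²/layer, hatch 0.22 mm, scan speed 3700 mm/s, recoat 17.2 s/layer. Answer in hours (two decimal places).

Layers = ⌈89.2/0.12⌉ = 744.
Per-layer scan distance = 8480 / 0.22, so 38545.5 mm.
Per-layer scan time: 38545.5 / 3700 → 10.4177 s.
Per-layer time = 10.4177 + 17.2, so 27.6177 s.
Build time = 744 × 27.6177 = 20547.5688 s = 5.71 hours.

5.71 hours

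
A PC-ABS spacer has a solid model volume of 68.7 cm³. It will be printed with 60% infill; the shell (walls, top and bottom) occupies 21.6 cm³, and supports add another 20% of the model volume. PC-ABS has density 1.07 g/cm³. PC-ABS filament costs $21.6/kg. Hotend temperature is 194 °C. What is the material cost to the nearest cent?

Infill region = 68.7 − 21.6, so 47.1 cm³.
Infill deposited: 0.60 × 47.1 → 28.26 cm³.
Support = 0.20 × 68.7 = 13.74 cm³.
Total extruded: 21.6 + 28.26 + 13.74 → 63.6 cm³.
Mass = 63.6 × 1.07, so 68.052 g.
At $21.6/kg: 68.052/1000 × 21.6 = $1.47.

$1.47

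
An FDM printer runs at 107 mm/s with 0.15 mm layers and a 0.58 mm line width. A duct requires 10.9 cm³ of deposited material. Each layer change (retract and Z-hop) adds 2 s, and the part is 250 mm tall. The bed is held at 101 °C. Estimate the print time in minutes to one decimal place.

75.1 minutes

Extrusion cross-section: 0.15 × 0.58 → 0.087 mm².
Total extruded path = 10900/0.087 = 125287.4 mm.
Extrusion time = 125287.4 / 107 = 1170.9 s.
Layers = ⌈250/0.15⌉ = 1667.
Layer-change overhead: 1667 × 2 → 3334 s.
Altogether 1170.9 + 3334 = 4504.9 s, i.e. 75.1 minutes.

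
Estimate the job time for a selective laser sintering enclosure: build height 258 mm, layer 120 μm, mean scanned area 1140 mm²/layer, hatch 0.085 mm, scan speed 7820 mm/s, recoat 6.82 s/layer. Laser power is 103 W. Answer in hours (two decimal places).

Layer count = ceil(258 / 0.12) = 2150.
Per-layer scan distance = 1140 / 0.085 = 13411.8 mm.
Laser time per layer = 13411.8 / 7820, so 1.7151 s.
Layer cycle: 1.7151 + 6.82 → 8.5351 s.
Build time = 2150 × 8.5351 = 18350.465 s = 5.10 hours.

5.10 hours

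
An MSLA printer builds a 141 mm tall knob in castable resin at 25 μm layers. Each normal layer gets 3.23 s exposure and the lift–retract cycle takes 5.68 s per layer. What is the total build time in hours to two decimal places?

13.96 hours

Layers = ⌈141/0.025⌉ = 5640.
Per-layer time: 3.23 + 5.68 → 8.91 s.
Build time: 5640 × 8.91 s = 50252.4 s, i.e. 13.96 hours.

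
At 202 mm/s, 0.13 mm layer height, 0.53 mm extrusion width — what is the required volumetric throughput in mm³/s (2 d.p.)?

Bead cross-section: 0.13 × 0.53 → 0.0689 mm².
Volumetric flow = 202 × 0.0689 = 13.92 mm³/s.

13.92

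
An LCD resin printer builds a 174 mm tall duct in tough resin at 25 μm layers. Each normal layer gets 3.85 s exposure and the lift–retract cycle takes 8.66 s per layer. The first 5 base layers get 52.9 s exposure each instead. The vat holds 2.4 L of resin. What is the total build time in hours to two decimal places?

Number of layers: 174 / 0.025 → 6960 (rounded up).
Burn-in layers: 5 × (52.9 + 8.66) → 307.8 s.
Remaining layers = 6955 × (3.85 + 8.66) = 87007.05 s.
Total = 307.8 + 87007.05 = 87314.85 s = 24.25 hours.

24.25 hours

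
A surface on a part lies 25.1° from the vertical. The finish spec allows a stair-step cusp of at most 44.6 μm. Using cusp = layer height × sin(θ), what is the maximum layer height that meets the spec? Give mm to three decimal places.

Layer height = cusp / sin(25.1°) = 0.0446 / 0.4242 = 0.105 mm.

0.105 mm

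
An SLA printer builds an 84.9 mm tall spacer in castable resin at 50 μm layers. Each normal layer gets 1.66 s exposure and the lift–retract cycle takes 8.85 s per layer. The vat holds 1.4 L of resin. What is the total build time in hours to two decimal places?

4.96 hours

Layer count = ceil(84.9 / 0.05) = 1698.
Cycle time: 1.66 + 8.85 → 10.51 s.
Build time: 1698 × 10.51 s = 17845.98 s, i.e. 4.96 hours.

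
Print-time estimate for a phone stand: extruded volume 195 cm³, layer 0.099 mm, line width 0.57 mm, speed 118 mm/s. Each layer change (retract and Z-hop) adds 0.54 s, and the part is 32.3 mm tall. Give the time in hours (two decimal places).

8.18 hours

Extrusion cross-section = 0.099 × 0.57 = 0.05643 mm².
Toolpath length = 195 cm³ / 0.05643 mm² = 195000 / 0.05643 = 3455608.7 mm.
Extrusion time: 3455608.7 / 118 → 29284.8 s.
Number of layers: 32.3 / 0.099 → 327 (rounded up).
Layer-change overhead = 327 × 0.54, so 176.58 s.
Altogether 29284.8 + 176.58 = 29461.38 s, i.e. 8.18 hours.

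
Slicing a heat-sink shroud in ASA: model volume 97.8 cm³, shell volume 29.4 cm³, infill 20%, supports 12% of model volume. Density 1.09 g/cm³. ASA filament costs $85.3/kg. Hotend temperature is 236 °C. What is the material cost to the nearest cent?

Infill region = 97.8 − 29.4 = 68.4 cm³.
Infill deposited = 0.20 × 68.4 = 13.68 cm³.
Support = 0.12 × 97.8, so 11.736 cm³.
Deposited volume: 29.4 + 13.68 + 11.736 → 54.816 cm³.
Mass: 54.816 × 1.09 → 59.74944 g.
At $85.3/kg: 59.74944/1000 × 85.3 = $5.10.

$5.10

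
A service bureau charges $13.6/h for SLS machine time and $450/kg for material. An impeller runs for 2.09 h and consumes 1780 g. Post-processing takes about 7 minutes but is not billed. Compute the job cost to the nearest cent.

$829.42

Time charge = 13.6 × 2.09 = $28.424.
Material cost: 450 × 1780/1000 → $801.00.
Total = 28.424 + 801.00 = 829.424 ≈ $829.42.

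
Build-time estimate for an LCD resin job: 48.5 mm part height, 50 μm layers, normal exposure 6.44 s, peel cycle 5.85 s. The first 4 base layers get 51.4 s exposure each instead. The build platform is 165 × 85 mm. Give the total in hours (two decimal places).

3.36 hours

Layers = ⌈48.5/0.05⌉ = 970.
Bottom layers: 4 × (51.4 + 5.85) → 229 s.
Remaining layers = 966 × (6.44 + 5.85), so 11872.14 s.
Sum: 229 + 11872.14 = 12101.14 s → 3.36 hours.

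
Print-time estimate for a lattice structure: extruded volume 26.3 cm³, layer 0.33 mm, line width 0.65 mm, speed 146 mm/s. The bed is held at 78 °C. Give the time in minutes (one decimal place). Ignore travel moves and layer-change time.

14.0 minutes

Line area: 0.33 × 0.65 → 0.2145 mm².
Total extruded path = 26300/0.2145 = 122610.7 mm.
Print-move time = 122610.7 / 146 = 839.8 s.
That's 839.8 s → 14.0 minutes.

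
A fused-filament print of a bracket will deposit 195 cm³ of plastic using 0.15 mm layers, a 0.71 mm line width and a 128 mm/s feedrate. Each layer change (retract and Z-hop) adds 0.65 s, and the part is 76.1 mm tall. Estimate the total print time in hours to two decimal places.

4.07 hours

Extrusion cross-section = 0.15 × 0.71, so 0.1065 mm².
Toolpath length = 195 cm³ / 0.1065 mm² = 195000 / 0.1065 = 1830985.9 mm.
Extrusion time = 1830985.9 / 128, so 14304.6 s.
Layers = ⌈76.1/0.15⌉ = 508.
Z-hop total: 508 × 0.65 → 330.2 s.
Altogether 14304.6 + 330.2 = 14634.8 s, i.e. 4.07 hours.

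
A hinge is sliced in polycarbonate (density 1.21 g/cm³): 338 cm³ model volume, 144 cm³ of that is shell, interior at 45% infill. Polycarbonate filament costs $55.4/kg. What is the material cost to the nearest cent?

Interior volume = 338 − 144 = 194 cm³.
Infill deposited = 0.45 × 194, so 87.3 cm³.
Total printed volume = 144 + 87.3, so 231.3 cm³.
Mass: 231.3 × 1.21 → 279.873 g.
At $55.4/kg: 279.873/1000 × 55.4 = $15.50.

$15.50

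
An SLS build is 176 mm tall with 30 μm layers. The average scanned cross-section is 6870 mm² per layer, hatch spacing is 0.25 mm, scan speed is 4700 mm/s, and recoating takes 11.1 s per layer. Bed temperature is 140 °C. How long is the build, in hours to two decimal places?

27.62 hours

Layer count = ceil(176 / 0.03) = 5867.
Hatch length per layer = 6870 / 0.25, so 27480 mm.
Scan time per layer = 27480 / 4700, so 5.8468 s.
Layer cycle = 5.8468 + 11.1 = 16.9468 s.
Build time = 5867 × 16.9468 = 99426.8756 s = 27.62 hours.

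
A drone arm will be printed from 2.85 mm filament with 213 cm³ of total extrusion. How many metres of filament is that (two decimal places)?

Filament cross-section = π × (2.85/2)² = 6.3794 mm².
L = 213000 mm³ / 6.3794 mm² = 33388.72 mm, i.e. 33.39 m.

33.39 m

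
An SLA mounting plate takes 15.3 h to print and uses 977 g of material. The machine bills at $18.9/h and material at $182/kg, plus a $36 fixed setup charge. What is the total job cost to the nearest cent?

Machine cost: 18.9 × 15.3 → $289.17.
Feedstock cost = 182 × 977/1000, so $177.814.
Adding setup: 289.17 + 177.814 + 36 → 502.984 ≈ $502.98.

$502.98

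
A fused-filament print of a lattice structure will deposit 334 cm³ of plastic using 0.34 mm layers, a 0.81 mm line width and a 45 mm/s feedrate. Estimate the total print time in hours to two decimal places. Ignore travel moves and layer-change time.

Extrusion cross-section = 0.34 × 0.81 = 0.2754 mm².
Path length: 334000 mm³ / 0.2754 mm² → 1212781.4 mm.
Time extruding = 1212781.4 / 45, so 26950.7 s.
In the requested units: 26950.7 s = 7.49 hours.

7.49 hours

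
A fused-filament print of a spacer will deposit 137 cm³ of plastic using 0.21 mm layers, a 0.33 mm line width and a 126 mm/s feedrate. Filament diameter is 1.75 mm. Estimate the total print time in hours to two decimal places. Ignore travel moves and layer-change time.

Line area: 0.21 × 0.33 → 0.0693 mm².
Path length: 137000 mm³ / 0.0693 mm² → 1976912 mm.
Print-move time = 1976912 / 126 = 15689.8 s.
Converting: 15689.8 s = 4.36 hours.

4.36 hours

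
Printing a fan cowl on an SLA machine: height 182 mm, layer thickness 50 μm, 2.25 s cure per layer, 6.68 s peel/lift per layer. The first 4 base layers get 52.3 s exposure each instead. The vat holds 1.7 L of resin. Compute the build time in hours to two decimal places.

9.08 hours

Number of layers: 182 / 0.05 → 3640 (rounded up).
Bottom layers = 4 × (52.3 + 6.68) = 235.92 s.
Regular layers = 3636 × (2.25 + 6.68), so 32469.48 s.
Total = 235.92 + 32469.48 = 32705.4 s = 9.08 hours.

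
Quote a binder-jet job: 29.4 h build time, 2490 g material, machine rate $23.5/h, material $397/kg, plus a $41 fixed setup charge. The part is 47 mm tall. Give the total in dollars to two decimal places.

$1720.43

Time charge = 23.5 × 29.4 = $690.90.
Material charge = 397 × 2490/1000 = $988.53.
Adding setup: 690.90 + 988.53 + 41 → $1720.43.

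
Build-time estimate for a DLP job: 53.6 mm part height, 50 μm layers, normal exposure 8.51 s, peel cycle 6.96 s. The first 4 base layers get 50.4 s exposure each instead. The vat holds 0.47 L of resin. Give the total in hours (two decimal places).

4.65 hours

Number of layers: 53.6 / 0.05 → 1072 (rounded up).
Base layers = 4 × (50.4 + 6.96), so 229.44 s.
Regular layers = 1068 × (8.51 + 6.96), so 16521.96 s.
Total = 229.44 + 16521.96 = 16751.4 s = 4.65 hours.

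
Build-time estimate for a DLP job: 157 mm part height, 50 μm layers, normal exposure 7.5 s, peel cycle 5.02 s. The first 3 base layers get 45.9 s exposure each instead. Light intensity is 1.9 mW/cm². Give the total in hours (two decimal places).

10.95 hours

Layer count = ceil(157 / 0.05) = 3140.
Burn-in layers = 3 × (45.9 + 5.02) = 152.76 s.
Remaining layers = 3137 × (7.5 + 5.02) = 39275.24 s.
Total = 152.76 + 39275.24 = 39428 s = 10.95 hours.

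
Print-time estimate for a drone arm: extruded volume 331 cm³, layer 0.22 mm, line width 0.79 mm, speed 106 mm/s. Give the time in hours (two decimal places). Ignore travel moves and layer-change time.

Line area: 0.22 × 0.79 → 0.1738 mm².
Total extruded path = 331000/0.1738 = 1904487.9 mm.
Print-move time = 1904487.9 / 106, so 17966.9 s.
In the requested units: 17966.9 s = 4.99 hours.

4.99 hours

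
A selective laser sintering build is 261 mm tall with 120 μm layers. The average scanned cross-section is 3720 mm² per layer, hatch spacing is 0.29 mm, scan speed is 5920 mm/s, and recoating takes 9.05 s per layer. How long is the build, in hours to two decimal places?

6.78 hours

Layer count = ceil(261 / 0.12) = 2175.
Hatch length per layer: 3720 / 0.29 → 12827.6 mm.
Laser time per layer = 12827.6 / 5920 = 2.1668 s.
Time per layer: 2.1668 + 9.05 → 11.2168 s.
Total: 2175 × 11.2168 s = 24396.54 s → 6.78 hours.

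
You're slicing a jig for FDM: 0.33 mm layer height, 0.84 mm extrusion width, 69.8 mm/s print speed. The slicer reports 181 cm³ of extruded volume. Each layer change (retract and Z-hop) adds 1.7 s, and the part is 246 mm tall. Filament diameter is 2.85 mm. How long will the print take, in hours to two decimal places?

Line area = 0.33 × 0.84 = 0.2772 mm².
Path length: 181000 mm³ / 0.2772 mm² → 652958.2 mm.
Time extruding = 652958.2 / 69.8 = 9354.7 s.
Layer count = ceil(246 / 0.33) = 746.
Non-print overhead = 746 × 1.7 = 1268.2 s.
Total = 9354.7 + 1268.2 = 10622.9 s = 2.95 hours.

2.95 hours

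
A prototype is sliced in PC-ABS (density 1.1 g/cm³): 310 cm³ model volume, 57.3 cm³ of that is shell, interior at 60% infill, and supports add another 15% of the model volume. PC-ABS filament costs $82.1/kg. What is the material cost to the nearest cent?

$23.07

Infill region = 310 − 57.3 = 252.7 cm³.
Infill deposited = 0.60 × 252.7 = 151.62 cm³.
Support = 0.15 × 310 = 46.5 cm³.
Total printed volume = 57.3 + 151.62 + 46.5 = 255.42 cm³.
Mass = 255.42 × 1.1, so 280.962 g.
Cost = 280.962 g / 1000 × $82.1/kg = $23.07.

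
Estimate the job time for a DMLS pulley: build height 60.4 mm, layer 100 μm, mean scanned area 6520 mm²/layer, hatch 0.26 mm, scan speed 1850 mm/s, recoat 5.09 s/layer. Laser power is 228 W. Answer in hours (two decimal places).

Layer count = ceil(60.4 / 0.1) = 604.
Scan path per layer = 6520 / 0.26, so 25076.9 mm.
Scan time per layer = 25076.9 / 1850, so 13.5551 s.
Per-layer time = 13.5551 + 5.09 = 18.6451 s.
Total: 604 × 18.6451 s = 11261.6404 s → 3.13 hours.

3.13 hours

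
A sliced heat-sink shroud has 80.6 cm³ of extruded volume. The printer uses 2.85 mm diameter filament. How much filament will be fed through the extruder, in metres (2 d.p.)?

12.63 m

A = π r² = π × 1.425² = 6.3794 mm².
L = 80600 mm³ / 6.3794 mm² = 12634.42 mm, i.e. 12.63 m.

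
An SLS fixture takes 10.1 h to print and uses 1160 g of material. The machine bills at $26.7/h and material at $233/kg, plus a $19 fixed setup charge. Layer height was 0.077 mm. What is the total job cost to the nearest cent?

Machine cost = 26.7 × 10.1, so $269.67.
Material cost = 233 × 1160/1000 = $270.28.
Adding setup: 269.67 + 270.28 + 19 → $558.95.

$558.95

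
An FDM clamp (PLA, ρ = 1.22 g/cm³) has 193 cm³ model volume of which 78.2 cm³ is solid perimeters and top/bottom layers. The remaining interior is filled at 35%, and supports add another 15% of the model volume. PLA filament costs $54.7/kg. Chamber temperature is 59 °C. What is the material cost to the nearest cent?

$9.83

Interior volume = 193 − 78.2, so 114.8 cm³.
Infill volume: 0.35 × 114.8 → 40.18 cm³.
Support = 0.15 × 193, so 28.95 cm³.
Total extruded: 78.2 + 40.18 + 28.95 → 147.33 cm³.
Mass: 147.33 × 1.22 → 179.7426 g.
Cost = 179.7426 g / 1000 × $54.7/kg = $9.83.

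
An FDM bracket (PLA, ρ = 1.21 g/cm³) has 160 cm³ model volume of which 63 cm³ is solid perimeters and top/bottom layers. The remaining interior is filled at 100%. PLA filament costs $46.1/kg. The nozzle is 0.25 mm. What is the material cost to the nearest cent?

$8.92

Volume inside the shell = 160 − 63, so 97 cm³.
Deposited infill = 1.00 × 97 = 97 cm³.
Total printed volume = 63 + 97, so 160 cm³.
Mass = 160 × 1.21 = 193.6 g.
Cost = 193.6 g / 1000 × $46.1/kg = $8.92.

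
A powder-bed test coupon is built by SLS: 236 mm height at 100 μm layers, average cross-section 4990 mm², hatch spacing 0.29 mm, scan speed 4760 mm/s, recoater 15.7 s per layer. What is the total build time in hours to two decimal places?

12.66 hours

Layer count = ceil(236 / 0.1) = 2360.
Scan path per layer = 4990 / 0.29 = 17206.9 mm.
Scan time per layer = 17206.9 / 4760 = 3.6149 s.
Time per layer = 3.6149 + 15.7 = 19.3149 s.
Build time = 2360 × 19.3149 = 45583.164 s = 12.66 hours.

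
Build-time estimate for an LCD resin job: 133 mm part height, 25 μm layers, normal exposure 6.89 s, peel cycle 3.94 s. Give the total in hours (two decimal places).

16.00 hours

Layers = ⌈133/0.025⌉ = 5320.
Each layer takes = 6.89 + 3.94 = 10.83 s.
Build time: 5320 × 10.83 s = 57615.6 s, i.e. 16.00 hours.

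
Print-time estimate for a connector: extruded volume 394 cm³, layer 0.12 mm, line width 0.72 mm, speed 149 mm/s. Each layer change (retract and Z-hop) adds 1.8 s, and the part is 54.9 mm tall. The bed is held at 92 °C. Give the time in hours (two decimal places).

Extrusion cross-section = 0.12 × 0.72 = 0.0864 mm².
Toolpath length = 394 cm³ / 0.0864 mm² = 394000 / 0.0864 = 4560185.2 mm.
Print-move time = 4560185.2 / 149 = 30605.3 s.
Layers = ⌈54.9/0.12⌉ = 458.
Layer-change overhead = 458 × 1.8, so 824.4 s.
Total = 30605.3 + 824.4 = 31429.7 s = 8.73 hours.

8.73 hours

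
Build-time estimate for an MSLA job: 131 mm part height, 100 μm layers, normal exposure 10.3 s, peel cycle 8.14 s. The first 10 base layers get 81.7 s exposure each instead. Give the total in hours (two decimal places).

6.91 hours

Number of layers: 131 / 0.1 → 1310 (rounded up).
Burn-in layers: 10 × (81.7 + 8.14) → 898.4 s.
Remaining layers = 1300 × (10.3 + 8.14), so 23972 s.
Sum: 898.4 + 23972 = 24870.4 s → 6.91 hours.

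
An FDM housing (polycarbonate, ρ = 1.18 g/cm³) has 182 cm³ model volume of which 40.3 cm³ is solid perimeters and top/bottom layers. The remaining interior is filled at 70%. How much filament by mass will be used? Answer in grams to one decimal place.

164.6 g

Volume inside the shell = 182 − 40.3, so 141.7 cm³.
Deposited infill = 0.70 × 141.7 = 99.19 cm³.
Total printed volume = 40.3 + 99.19, so 139.49 cm³.
Mass = 139.49 × 1.18 = 164.5982 g.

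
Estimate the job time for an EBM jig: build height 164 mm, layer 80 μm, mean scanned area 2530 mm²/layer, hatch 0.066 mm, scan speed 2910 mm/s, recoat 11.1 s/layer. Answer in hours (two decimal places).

13.82 hours

Layers = ⌈164/0.08⌉ = 2050.
Per-layer scan distance: 2530 / 0.066 → 38333.3 mm.
Beam time per layer: 38333.3 / 2910 → 13.173 s.
Per-layer time = 13.173 + 11.1, so 24.273 s.
2050 layers × 24.273 s/layer = 49759.65 s, i.e. 13.82 hours.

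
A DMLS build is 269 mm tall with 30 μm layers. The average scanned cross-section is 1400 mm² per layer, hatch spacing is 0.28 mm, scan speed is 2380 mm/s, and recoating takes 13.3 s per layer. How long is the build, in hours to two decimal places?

38.36 hours

Layers = ⌈269/0.03⌉ = 8967.
Per-layer scan distance: 1400 / 0.28 → 5000 mm.
Per-layer scan time = 5000 / 2380, so 2.1008 s.
Per-layer time = 2.1008 + 13.3 = 15.4008 s.
Build time = 8967 × 15.4008 = 138098.9736 s = 38.36 hours.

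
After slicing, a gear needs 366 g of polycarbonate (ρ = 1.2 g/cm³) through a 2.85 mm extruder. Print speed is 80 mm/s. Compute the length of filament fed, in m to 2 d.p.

47.81 m

Extruded volume: 366/1.2 = 305 cm³ (305000 mm³).
Filament cross-section = π × (2.85/2)² = 6.3794 mm².
L = V/A = 305000/6.3794 = 47810.14 mm → 47.81 m.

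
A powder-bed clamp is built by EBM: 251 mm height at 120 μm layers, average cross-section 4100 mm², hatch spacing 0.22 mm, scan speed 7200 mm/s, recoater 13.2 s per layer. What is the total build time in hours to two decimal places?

9.17 hours

Number of layers: 251 / 0.12 → 2092 (rounded up).
Per-layer scan distance = 4100 / 0.22, so 18636.4 mm.
Per-layer scan time = 18636.4 / 7200 = 2.5884 s.
Time per layer = 2.5884 + 13.2, so 15.7884 s.
2092 layers × 15.7884 s/layer = 33029.3328 s, i.e. 9.17 hours.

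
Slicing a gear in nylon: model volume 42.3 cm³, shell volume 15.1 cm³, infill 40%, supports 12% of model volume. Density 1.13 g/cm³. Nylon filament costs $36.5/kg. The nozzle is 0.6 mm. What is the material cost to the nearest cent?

Infill region = 42.3 − 15.1, so 27.2 cm³.
Infill deposited = 0.40 × 27.2, so 10.88 cm³.
Support = 0.12 × 42.3, so 5.076 cm³.
Deposited volume = 15.1 + 10.88 + 5.076, so 31.056 cm³.
Mass = 31.056 × 1.13 = 35.09328 g.
At $36.5/kg: 35.09328/1000 × 36.5 = $1.28.

$1.28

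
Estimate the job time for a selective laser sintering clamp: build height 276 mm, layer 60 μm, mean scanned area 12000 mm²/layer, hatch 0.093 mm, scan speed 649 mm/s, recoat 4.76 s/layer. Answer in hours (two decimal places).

260.13 hours

Layers = ⌈276/0.06⌉ = 4600.
Per-layer scan distance = 12000 / 0.093 = 129032.3 mm.
Laser time per layer: 129032.3 / 649 → 198.8171 s.
Layer cycle = 198.8171 + 4.76 = 203.5771 s.
Total: 4600 × 203.5771 s = 936454.66 s → 260.13 hours.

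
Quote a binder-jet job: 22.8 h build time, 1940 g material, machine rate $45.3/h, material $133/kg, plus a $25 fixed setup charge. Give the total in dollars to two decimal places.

$1315.86

Time charge = 45.3 × 22.8, so $1032.84.
Feedstock cost = 133 × 1940/1000, so $258.02.
Adding setup: 1032.84 + 258.02 + 25 → $1315.86.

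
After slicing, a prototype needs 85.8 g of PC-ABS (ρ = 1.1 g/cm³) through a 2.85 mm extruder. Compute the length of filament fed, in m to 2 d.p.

Volume = 85.8 g / 1.1 g·cm⁻³ = 78 cm³ = 78000 mm³.
Filament cross-section = π × (2.85/2)² = 6.3794 mm².
L = V/A = 78000/6.3794 = 12226.86 mm → 12.23 m.

12.23 m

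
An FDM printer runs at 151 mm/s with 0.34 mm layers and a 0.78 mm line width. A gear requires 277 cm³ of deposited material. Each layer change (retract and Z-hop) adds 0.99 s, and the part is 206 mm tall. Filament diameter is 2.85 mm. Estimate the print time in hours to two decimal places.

Bead cross-section: 0.34 × 0.78 → 0.2652 mm².
Toolpath length = 277 cm³ / 0.2652 mm² = 277000 / 0.2652 = 1044494.7 mm.
Print-move time: 1044494.7 / 151 → 6917.2 s.
Layers = ⌈206/0.34⌉ = 606.
Non-print overhead = 606 × 0.99, so 599.94 s.
Altogether 6917.2 + 599.94 = 7517.14 s, i.e. 2.09 hours.

2.09 hours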